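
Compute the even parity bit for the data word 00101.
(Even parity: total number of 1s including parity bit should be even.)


Number of 1s in data: 2
Parity bit: 0

0


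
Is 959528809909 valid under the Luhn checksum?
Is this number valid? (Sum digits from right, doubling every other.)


Luhn sum = 74
74 mod 10 = 4

Invalid (Luhn sum mod 10 = 4)


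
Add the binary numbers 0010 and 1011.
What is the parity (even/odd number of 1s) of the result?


0010 = 2
1011 = 11
Sum = 13 = 1101
1s count = 3

odd parity (3 ones in 1101)


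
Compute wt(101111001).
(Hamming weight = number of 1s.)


Counting 1s in 101111001

6


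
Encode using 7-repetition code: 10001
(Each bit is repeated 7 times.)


Each bit -> 7 copies

11111110000000000000000000001111111


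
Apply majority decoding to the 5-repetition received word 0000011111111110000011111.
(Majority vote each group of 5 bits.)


Groups: 00000, 11111, 11111, 00000, 11111
Majority votes: 01101

01101


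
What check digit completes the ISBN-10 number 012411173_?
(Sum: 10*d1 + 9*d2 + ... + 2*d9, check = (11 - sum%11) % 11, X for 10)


Weighted sum: 95
95 mod 11 = 7

Check digit: 4


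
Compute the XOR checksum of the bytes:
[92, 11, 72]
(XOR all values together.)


XOR chain: 92 ^ 11 ^ 72 = 31

31


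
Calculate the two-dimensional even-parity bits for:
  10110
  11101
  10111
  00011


Row parities: 1000
Column parities: 11111

Row P: 1000, Col P: 11111, Corner: 1


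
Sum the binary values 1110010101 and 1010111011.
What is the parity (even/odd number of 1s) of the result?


1110010101 = 917
1010111011 = 699
Sum = 1616 = 11001010000
1s count = 4

even parity (4 ones in 11001010000)


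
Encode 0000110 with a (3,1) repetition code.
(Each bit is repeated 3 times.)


Each bit -> 3 copies

000000000000111111000


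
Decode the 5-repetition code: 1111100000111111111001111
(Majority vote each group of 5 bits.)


Groups: 11111, 00000, 11111, 11110, 01111
Majority votes: 10111

10111


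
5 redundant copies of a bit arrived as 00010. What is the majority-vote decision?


Ones: 1 out of 5
Threshold: 3

0 (1/5 voted 1)


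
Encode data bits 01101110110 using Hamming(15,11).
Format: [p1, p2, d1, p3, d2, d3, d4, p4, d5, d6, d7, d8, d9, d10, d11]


Parity bits: p1=0, p2=0, p3=0, p4=1

000011011110110


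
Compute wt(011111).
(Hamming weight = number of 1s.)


Counting 1s in 011111

5


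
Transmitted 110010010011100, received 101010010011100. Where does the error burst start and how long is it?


XOR: 011000000000000

Burst at position 1, length 2


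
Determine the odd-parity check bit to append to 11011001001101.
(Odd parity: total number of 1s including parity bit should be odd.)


Number of 1s in data: 8
Parity bit: 1

1


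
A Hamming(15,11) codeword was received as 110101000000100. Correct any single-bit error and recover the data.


Syndrome = 12: error at position 12

Data: 00100001100 (corrected bit 12)


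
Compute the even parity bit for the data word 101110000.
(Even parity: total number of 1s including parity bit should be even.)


Number of 1s in data: 4
Parity bit: 0

0


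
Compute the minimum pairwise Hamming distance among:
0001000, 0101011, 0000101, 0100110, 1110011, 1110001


Comparing all pairs, minimum distance: 1
Can detect 0 errors, correct 0 errors

1


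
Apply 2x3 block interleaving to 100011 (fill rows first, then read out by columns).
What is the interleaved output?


Matrix:
  100
  011
Read columns: 100101

100101


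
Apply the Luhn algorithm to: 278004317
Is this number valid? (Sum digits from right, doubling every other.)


Luhn sum = 35
35 mod 10 = 5

Invalid (Luhn sum mod 10 = 5)


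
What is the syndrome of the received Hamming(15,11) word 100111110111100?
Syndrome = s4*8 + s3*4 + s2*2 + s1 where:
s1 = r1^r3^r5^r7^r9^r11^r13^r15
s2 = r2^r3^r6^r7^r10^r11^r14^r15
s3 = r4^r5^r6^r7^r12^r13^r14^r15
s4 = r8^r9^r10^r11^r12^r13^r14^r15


s1=1, s2=0, s3=0, s4=1

Syndrome = 9 (error at position 9)


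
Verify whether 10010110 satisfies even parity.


Number of 1s: 4

Yes, parity is correct (4 ones)


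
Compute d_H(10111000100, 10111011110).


XOR: 00000011010
Count of 1s: 3

3


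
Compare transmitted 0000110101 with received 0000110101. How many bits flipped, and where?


XOR: 0000000000

0 errors (received matches sent)


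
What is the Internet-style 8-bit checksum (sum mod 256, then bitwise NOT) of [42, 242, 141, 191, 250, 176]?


Sum = 1042 mod 256 = 18
Complement = 237

237


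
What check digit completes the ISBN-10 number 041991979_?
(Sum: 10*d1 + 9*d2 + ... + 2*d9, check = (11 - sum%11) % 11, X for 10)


Weighted sum: 241
241 mod 11 = 10

Check digit: 1


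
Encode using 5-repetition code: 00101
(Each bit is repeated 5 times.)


Each bit -> 5 copies

0000000000111110000011111


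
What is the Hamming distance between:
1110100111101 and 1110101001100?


XOR: 0000001110001
Count of 1s: 4

4


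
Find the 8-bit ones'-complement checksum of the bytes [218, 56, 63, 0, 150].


Sum = 487 mod 256 = 231
Complement = 24

24


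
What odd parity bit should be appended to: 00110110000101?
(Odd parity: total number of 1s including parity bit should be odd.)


Number of 1s in data: 6
Parity bit: 1

1


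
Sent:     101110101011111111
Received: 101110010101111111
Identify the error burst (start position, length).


XOR: 000000111110000000

Burst at position 6, length 5


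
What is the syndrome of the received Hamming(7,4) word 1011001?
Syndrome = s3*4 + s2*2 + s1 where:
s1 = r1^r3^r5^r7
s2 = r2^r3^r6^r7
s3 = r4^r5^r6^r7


s1=1, s2=0, s3=0

Syndrome = 1 (error at position 1)


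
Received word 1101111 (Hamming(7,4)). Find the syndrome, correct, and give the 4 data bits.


Syndrome = 3: error at position 3

Data: 1111 (corrected bit 3)


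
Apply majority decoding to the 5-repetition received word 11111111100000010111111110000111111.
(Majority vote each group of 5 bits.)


Groups: 11111, 11110, 00000, 10111, 11111, 00001, 11111
Majority votes: 1101101

1101101


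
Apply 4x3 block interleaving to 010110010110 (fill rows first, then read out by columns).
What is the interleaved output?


Matrix:
  010
  110
  010
  110
Read columns: 010111110000

010111110000


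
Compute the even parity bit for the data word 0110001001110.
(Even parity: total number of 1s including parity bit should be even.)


Number of 1s in data: 6
Parity bit: 0

0


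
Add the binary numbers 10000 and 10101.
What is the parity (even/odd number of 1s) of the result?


10000 = 16
10101 = 21
Sum = 37 = 100101
1s count = 3

odd parity (3 ones in 100101)


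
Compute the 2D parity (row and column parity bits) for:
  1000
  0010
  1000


Row parities: 111
Column parities: 0010

Row P: 111, Col P: 0010, Corner: 1


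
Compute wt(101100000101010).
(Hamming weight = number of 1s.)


Counting 1s in 101100000101010

6


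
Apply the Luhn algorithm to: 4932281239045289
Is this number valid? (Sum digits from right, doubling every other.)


Luhn sum = 79
79 mod 10 = 9

Invalid (Luhn sum mod 10 = 9)


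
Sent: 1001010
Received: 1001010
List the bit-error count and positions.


XOR: 0000000

0 errors (received matches sent)


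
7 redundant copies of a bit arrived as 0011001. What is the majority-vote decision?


Ones: 3 out of 7
Threshold: 4

0 (3/7 voted 1)


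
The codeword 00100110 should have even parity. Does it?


Number of 1s: 3

No, parity error (3 ones)


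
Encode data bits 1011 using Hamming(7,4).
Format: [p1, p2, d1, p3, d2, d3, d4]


Parity bits: p1=0, p2=1, p3=0

0110011


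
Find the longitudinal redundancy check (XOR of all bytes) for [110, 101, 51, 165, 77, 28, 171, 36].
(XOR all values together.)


XOR chain: 110 ^ 101 ^ 51 ^ 165 ^ 77 ^ 28 ^ 171 ^ 36 = 67

67


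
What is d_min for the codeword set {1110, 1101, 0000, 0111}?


Comparing all pairs, minimum distance: 2
Can detect 1 errors, correct 0 errors

2


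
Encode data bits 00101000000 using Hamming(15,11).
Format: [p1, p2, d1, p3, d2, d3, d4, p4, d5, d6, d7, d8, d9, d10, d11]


Parity bits: p1=1, p2=1, p3=1, p4=1

110101011000000


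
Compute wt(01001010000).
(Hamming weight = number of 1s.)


Counting 1s in 01001010000

3


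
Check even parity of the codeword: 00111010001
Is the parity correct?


Number of 1s: 5

No, parity error (5 ones)


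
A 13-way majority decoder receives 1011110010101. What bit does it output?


Ones: 8 out of 13
Threshold: 7

1 (8/13 voted 1)


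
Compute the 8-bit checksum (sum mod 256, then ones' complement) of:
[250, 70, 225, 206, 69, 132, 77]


Sum = 1029 mod 256 = 5
Complement = 250

250


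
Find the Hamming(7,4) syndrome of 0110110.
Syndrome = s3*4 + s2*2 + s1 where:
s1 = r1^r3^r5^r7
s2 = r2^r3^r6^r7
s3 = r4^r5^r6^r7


s1=0, s2=1, s3=0

Syndrome = 2 (error at position 2)


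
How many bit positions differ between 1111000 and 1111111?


XOR: 0000111
Count of 1s: 3

3


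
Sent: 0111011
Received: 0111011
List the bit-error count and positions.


XOR: 0000000

0 errors (received matches sent)


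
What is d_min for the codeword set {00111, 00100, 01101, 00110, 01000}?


Comparing all pairs, minimum distance: 1
Can detect 0 errors, correct 0 errors

1


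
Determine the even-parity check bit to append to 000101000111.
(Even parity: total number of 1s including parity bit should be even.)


Number of 1s in data: 5
Parity bit: 1

1


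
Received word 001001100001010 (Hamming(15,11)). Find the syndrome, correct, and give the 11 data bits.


Syndrome = 0: no error detected

Data: 10110001010 (no errors)


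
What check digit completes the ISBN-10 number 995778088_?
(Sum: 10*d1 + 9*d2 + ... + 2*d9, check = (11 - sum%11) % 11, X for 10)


Weighted sum: 382
382 mod 11 = 8

Check digit: 3


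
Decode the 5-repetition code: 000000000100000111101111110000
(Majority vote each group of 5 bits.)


Groups: 00000, 00001, 00000, 11110, 11111, 10000
Majority votes: 000110

000110


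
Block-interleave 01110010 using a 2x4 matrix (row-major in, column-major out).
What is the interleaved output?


Matrix:
  0111
  0010
Read columns: 00101110

00101110


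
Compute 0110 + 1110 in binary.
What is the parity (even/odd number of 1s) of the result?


0110 = 6
1110 = 14
Sum = 20 = 10100
1s count = 2

even parity (2 ones in 10100)


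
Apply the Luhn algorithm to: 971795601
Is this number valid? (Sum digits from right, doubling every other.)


Luhn sum = 37
37 mod 10 = 7

Invalid (Luhn sum mod 10 = 7)


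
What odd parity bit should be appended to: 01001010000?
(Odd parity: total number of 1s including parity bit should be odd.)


Number of 1s in data: 3
Parity bit: 0

0


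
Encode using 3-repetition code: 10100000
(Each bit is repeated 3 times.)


Each bit -> 3 copies

111000111000000000000000


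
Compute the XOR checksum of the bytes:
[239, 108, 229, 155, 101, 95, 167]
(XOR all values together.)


XOR chain: 239 ^ 108 ^ 229 ^ 155 ^ 101 ^ 95 ^ 167 = 96

96


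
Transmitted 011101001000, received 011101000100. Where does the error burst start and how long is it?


XOR: 000000001100

Burst at position 8, length 2


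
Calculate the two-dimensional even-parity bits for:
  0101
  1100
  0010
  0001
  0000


Row parities: 00110
Column parities: 1010

Row P: 00110, Col P: 1010, Corner: 0


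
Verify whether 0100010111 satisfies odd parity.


Number of 1s: 5

Yes, parity is correct (5 ones)


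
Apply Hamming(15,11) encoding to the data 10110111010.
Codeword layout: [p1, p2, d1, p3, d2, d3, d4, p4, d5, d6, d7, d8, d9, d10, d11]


Parity bits: p1=1, p2=0, p3=0, p4=0

101001100111010


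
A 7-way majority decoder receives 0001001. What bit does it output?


Ones: 2 out of 7
Threshold: 4

0 (2/7 voted 1)


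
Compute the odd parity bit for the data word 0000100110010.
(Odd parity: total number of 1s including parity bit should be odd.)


Number of 1s in data: 4
Parity bit: 1

1


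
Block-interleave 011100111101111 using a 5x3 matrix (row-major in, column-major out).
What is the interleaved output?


Matrix:
  011
  100
  111
  101
  111
Read columns: 011111010110111

011111010110111


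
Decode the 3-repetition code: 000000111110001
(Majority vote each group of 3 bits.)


Groups: 000, 000, 111, 110, 001
Majority votes: 00110

00110


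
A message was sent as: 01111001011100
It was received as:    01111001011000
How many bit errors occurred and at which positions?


XOR: 00000000000100

1 error(s) at position(s): 11


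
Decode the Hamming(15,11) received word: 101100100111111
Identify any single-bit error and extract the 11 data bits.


Syndrome = 0: no error detected

Data: 10010111111 (no errors)


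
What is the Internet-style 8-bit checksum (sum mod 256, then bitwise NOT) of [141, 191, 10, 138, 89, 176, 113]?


Sum = 858 mod 256 = 90
Complement = 165

165


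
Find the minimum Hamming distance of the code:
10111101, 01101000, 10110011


Comparing all pairs, minimum distance: 3
Can detect 2 errors, correct 1 errors

3


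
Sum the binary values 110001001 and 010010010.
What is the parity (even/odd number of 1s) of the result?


110001001 = 393
010010010 = 146
Sum = 539 = 1000011011
1s count = 5

odd parity (5 ones in 1000011011)


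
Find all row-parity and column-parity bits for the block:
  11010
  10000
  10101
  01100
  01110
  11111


Row parities: 111011
Column parities: 00010

Row P: 111011, Col P: 00010, Corner: 1


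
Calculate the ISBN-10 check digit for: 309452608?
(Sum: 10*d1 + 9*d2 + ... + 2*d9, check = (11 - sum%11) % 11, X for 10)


Weighted sum: 210
210 mod 11 = 1

Check digit: X


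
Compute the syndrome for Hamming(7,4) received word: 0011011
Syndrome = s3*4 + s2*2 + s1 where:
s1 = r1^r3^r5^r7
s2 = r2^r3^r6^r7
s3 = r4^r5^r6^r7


s1=0, s2=1, s3=1

Syndrome = 6 (error at position 6)


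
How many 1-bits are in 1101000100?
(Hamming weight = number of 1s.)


Counting 1s in 1101000100

4


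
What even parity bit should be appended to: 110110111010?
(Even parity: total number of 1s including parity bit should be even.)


Number of 1s in data: 8
Parity bit: 0

0


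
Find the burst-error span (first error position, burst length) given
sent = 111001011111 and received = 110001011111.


XOR: 001000000000

Burst at position 2, length 1


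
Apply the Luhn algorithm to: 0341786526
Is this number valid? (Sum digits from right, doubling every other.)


Luhn sum = 43
43 mod 10 = 3

Invalid (Luhn sum mod 10 = 3)


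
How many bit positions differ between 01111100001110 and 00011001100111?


XOR: 01100101101001
Count of 1s: 7

7


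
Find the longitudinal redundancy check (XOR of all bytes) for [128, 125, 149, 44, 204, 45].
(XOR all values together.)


XOR chain: 128 ^ 125 ^ 149 ^ 44 ^ 204 ^ 45 = 165

165


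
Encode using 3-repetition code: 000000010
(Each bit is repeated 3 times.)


Each bit -> 3 copies

000000000000000000000111000


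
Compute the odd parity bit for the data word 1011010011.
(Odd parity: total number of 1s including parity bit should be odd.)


Number of 1s in data: 6
Parity bit: 1

1


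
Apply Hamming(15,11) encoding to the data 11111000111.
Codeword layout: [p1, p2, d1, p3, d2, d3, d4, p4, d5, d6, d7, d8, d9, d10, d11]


Parity bits: p1=0, p2=1, p3=0, p4=0

011011101000111


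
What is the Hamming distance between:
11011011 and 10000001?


XOR: 01011010
Count of 1s: 4

4


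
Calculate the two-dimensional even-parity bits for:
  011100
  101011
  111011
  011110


Row parities: 1010
Column parities: 010010

Row P: 1010, Col P: 010010, Corner: 0


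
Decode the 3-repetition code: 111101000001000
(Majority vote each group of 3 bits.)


Groups: 111, 101, 000, 001, 000
Majority votes: 11000

11000


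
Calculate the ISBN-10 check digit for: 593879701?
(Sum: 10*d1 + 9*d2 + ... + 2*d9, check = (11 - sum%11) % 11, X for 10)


Weighted sum: 328
328 mod 11 = 9

Check digit: 2


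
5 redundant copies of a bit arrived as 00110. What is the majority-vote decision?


Ones: 2 out of 5
Threshold: 3

0 (2/5 voted 1)


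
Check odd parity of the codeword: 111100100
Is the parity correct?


Number of 1s: 5

Yes, parity is correct (5 ones)


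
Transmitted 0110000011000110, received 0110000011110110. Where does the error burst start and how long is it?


XOR: 0000000000110000

Burst at position 10, length 2


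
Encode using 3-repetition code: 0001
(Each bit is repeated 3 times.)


Each bit -> 3 copies

000000000111


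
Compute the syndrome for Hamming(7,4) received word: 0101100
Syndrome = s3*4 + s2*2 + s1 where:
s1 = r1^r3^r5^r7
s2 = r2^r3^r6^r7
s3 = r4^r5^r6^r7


s1=1, s2=1, s3=0

Syndrome = 3 (error at position 3)


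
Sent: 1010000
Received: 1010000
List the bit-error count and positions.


XOR: 0000000

0 errors (received matches sent)


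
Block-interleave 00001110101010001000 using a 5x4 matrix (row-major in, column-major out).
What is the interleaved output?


Matrix:
  0000
  1110
  1010
  1000
  1000
Read columns: 01111010000110000000

01111010000110000000


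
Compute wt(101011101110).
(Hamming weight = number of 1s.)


Counting 1s in 101011101110

8


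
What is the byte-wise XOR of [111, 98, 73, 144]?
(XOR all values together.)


XOR chain: 111 ^ 98 ^ 73 ^ 144 = 212

212


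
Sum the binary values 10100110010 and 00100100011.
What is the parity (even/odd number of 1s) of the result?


10100110010 = 1330
00100100011 = 291
Sum = 1621 = 11001010101
1s count = 6

even parity (6 ones in 11001010101)


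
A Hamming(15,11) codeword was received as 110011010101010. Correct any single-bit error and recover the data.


Syndrome = 0: no error detected

Data: 01100101010 (no errors)


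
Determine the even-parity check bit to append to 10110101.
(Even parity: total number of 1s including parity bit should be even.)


Number of 1s in data: 5
Parity bit: 1

1


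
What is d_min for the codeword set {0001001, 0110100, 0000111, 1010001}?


Comparing all pairs, minimum distance: 3
Can detect 2 errors, correct 1 errors

3


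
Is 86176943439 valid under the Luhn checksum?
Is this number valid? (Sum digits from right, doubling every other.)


Luhn sum = 61
61 mod 10 = 1

Invalid (Luhn sum mod 10 = 1)


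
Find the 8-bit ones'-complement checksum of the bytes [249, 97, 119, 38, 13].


Sum = 516 mod 256 = 4
Complement = 251

251


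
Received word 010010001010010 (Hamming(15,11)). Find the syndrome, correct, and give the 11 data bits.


Syndrome = 11: error at position 11

Data: 01001000010 (corrected bit 11)


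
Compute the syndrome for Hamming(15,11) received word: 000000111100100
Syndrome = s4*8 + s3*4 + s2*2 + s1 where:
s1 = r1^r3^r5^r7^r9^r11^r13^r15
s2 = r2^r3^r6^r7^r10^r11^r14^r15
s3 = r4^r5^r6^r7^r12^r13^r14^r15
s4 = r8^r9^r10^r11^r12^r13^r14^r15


s1=1, s2=0, s3=0, s4=0

Syndrome = 1 (error at position 1)


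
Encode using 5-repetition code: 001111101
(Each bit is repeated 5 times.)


Each bit -> 5 copies

000000000011111111111111111111111110000011111


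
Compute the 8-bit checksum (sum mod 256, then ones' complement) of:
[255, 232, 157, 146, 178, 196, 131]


Sum = 1295 mod 256 = 15
Complement = 240

240


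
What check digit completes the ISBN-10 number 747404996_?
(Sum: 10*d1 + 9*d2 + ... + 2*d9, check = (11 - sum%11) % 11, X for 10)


Weighted sum: 285
285 mod 11 = 10

Check digit: 1


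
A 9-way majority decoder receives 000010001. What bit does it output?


Ones: 2 out of 9
Threshold: 5

0 (2/9 voted 1)


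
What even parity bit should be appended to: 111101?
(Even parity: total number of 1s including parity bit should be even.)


Number of 1s in data: 5
Parity bit: 1

1


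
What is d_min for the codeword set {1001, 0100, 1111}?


Comparing all pairs, minimum distance: 2
Can detect 1 errors, correct 0 errors

2


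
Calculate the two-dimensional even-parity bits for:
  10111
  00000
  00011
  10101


Row parities: 0001
Column parities: 00001

Row P: 0001, Col P: 00001, Corner: 1


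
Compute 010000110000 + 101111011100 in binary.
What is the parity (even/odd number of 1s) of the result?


010000110000 = 1072
101111011100 = 3036
Sum = 4108 = 1000000001100
1s count = 3

odd parity (3 ones in 1000000001100)


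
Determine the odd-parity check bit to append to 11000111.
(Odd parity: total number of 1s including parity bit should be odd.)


Number of 1s in data: 5
Parity bit: 0

0


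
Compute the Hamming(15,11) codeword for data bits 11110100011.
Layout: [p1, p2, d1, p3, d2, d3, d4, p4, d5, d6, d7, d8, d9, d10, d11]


Parity bits: p1=0, p2=0, p3=1, p4=1

001111110100011


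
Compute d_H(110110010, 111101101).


XOR: 001011111
Count of 1s: 6

6


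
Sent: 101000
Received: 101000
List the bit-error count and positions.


XOR: 000000

0 errors (received matches sent)


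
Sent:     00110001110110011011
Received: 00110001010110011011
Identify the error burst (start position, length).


XOR: 00000000100000000000

Burst at position 8, length 1


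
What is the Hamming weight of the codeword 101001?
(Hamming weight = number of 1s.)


Counting 1s in 101001

3


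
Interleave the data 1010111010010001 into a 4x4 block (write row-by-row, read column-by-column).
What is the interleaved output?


Matrix:
  1010
  1110
  1001
  0001
Read columns: 1110010011000011

1110010011000011


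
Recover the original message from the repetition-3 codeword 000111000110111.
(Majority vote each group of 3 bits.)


Groups: 000, 111, 000, 110, 111
Majority votes: 01011

01011


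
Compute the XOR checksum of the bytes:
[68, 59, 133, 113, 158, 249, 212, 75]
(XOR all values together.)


XOR chain: 68 ^ 59 ^ 133 ^ 113 ^ 158 ^ 249 ^ 212 ^ 75 = 115

115


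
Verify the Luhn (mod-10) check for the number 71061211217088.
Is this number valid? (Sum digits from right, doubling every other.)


Luhn sum = 44
44 mod 10 = 4

Invalid (Luhn sum mod 10 = 4)


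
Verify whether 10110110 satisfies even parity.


Number of 1s: 5

No, parity error (5 ones)


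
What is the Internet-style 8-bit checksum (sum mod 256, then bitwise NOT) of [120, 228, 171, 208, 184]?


Sum = 911 mod 256 = 143
Complement = 112

112


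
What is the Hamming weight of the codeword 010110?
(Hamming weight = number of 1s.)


Counting 1s in 010110

3


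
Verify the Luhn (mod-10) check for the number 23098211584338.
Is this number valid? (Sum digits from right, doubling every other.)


Luhn sum = 62
62 mod 10 = 2

Invalid (Luhn sum mod 10 = 2)


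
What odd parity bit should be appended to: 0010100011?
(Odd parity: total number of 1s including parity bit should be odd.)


Number of 1s in data: 4
Parity bit: 1

1


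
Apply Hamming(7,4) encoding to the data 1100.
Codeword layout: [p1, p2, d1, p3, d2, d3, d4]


Parity bits: p1=0, p2=1, p3=1

0111100


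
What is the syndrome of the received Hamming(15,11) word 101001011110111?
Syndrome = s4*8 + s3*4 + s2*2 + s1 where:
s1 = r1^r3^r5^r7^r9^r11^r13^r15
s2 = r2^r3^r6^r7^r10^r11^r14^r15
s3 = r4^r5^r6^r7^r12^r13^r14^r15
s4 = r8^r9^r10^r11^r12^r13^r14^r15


s1=0, s2=0, s3=0, s4=1

Syndrome = 8 (error at position 8)


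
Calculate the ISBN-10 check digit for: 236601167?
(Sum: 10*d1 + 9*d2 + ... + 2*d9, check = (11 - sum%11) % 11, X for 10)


Weighted sum: 178
178 mod 11 = 2

Check digit: 9


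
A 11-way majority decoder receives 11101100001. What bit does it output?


Ones: 6 out of 11
Threshold: 6

1 (6/11 voted 1)


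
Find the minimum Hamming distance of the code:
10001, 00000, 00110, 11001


Comparing all pairs, minimum distance: 1
Can detect 0 errors, correct 0 errors

1


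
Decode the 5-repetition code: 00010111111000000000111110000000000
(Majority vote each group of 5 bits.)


Groups: 00010, 11111, 10000, 00000, 11111, 00000, 00000
Majority votes: 0100100

0100100


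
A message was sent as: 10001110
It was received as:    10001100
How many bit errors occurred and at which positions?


XOR: 00000010

1 error(s) at position(s): 6


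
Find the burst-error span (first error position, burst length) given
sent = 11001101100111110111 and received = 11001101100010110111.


XOR: 00000000000101000000

Burst at position 11, length 3


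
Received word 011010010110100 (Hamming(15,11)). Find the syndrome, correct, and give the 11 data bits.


Syndrome = 0: no error detected

Data: 11000110100 (no errors)


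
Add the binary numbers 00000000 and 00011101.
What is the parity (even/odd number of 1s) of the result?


00000000 = 0
00011101 = 29
Sum = 29 = 11101
1s count = 4

even parity (4 ones in 11101)


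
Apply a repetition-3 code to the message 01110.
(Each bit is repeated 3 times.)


Each bit -> 3 copies

000111111111000


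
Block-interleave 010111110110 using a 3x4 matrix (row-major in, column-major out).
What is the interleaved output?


Matrix:
  0101
  1111
  0110
Read columns: 010111011110

010111011110


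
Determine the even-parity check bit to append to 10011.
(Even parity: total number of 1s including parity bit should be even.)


Number of 1s in data: 3
Parity bit: 1

1


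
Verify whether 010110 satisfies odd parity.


Number of 1s: 3

Yes, parity is correct (3 ones)


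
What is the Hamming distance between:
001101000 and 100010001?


XOR: 101111001
Count of 1s: 6

6


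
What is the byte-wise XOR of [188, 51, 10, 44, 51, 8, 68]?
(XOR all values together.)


XOR chain: 188 ^ 51 ^ 10 ^ 44 ^ 51 ^ 8 ^ 68 = 214

214


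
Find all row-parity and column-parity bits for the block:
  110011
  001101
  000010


Row parities: 011
Column parities: 111100

Row P: 011, Col P: 111100, Corner: 0


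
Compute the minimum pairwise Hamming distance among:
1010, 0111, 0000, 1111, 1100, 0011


Comparing all pairs, minimum distance: 1
Can detect 0 errors, correct 0 errors

1


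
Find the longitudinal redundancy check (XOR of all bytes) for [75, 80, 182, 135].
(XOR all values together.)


XOR chain: 75 ^ 80 ^ 182 ^ 135 = 42

42


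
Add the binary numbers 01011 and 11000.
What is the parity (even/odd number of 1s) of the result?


01011 = 11
11000 = 24
Sum = 35 = 100011
1s count = 3

odd parity (3 ones in 100011)


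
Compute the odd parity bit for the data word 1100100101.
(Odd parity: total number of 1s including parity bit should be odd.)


Number of 1s in data: 5
Parity bit: 0

0


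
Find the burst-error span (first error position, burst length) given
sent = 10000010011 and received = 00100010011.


XOR: 10100000000

Burst at position 0, length 3


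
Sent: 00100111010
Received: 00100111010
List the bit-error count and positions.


XOR: 00000000000

0 errors (received matches sent)


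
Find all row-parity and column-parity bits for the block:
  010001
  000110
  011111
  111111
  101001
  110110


Row parities: 001010
Column parities: 101000

Row P: 001010, Col P: 101000, Corner: 0


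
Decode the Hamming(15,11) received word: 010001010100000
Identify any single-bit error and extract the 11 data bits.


Syndrome = 6: error at position 6

Data: 00000100000 (corrected bit 6)


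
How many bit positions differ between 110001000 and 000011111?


XOR: 110010111
Count of 1s: 6

6


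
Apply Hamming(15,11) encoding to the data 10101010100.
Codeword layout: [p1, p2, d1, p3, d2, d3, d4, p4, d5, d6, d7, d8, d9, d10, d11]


Parity bits: p1=0, p2=1, p3=0, p4=1

011001011010100


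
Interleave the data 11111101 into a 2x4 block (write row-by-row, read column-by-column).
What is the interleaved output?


Matrix:
  1111
  1101
Read columns: 11111011

11111011


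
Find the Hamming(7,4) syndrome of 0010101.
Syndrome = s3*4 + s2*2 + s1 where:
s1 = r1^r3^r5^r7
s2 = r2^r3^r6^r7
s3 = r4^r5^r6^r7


s1=1, s2=0, s3=0

Syndrome = 1 (error at position 1)


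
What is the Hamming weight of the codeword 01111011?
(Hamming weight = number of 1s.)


Counting 1s in 01111011

6


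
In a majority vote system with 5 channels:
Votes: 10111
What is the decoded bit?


Ones: 4 out of 5
Threshold: 3

1 (4/5 voted 1)


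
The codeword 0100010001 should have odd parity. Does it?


Number of 1s: 3

Yes, parity is correct (3 ones)


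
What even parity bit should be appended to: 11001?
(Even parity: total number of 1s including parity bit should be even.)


Number of 1s in data: 3
Parity bit: 1

1


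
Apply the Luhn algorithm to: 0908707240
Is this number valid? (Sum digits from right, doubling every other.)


Luhn sum = 37
37 mod 10 = 7

Invalid (Luhn sum mod 10 = 7)


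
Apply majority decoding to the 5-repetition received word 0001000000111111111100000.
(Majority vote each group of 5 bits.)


Groups: 00010, 00000, 11111, 11111, 00000
Majority votes: 00110

00110


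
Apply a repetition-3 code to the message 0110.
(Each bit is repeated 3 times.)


Each bit -> 3 copies

000111111000


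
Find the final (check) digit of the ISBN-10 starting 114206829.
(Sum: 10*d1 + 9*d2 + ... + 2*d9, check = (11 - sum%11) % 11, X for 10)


Weighted sum: 151
151 mod 11 = 8

Check digit: 3


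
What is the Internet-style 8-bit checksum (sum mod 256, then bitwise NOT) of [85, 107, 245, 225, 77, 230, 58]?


Sum = 1027 mod 256 = 3
Complement = 252

252


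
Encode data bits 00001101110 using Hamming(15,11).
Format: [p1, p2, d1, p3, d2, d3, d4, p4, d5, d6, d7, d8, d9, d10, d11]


Parity bits: p1=0, p2=0, p3=1, p4=1

000100011101110


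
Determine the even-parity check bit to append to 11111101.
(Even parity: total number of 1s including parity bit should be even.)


Number of 1s in data: 7
Parity bit: 1

1


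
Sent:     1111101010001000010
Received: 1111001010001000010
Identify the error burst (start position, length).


XOR: 0000100000000000000

Burst at position 4, length 1


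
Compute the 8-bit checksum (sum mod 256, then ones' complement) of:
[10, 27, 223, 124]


Sum = 384 mod 256 = 128
Complement = 127

127


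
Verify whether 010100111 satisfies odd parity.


Number of 1s: 5

Yes, parity is correct (5 ones)


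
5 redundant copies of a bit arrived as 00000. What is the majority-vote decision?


Ones: 0 out of 5
Threshold: 3

0 (0/5 voted 1)


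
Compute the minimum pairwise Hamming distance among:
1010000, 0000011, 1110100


Comparing all pairs, minimum distance: 2
Can detect 1 errors, correct 0 errors

2


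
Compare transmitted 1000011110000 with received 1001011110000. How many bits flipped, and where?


XOR: 0001000000000

1 error(s) at position(s): 3


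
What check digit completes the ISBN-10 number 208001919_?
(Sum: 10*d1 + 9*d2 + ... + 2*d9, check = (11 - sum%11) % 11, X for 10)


Weighted sum: 146
146 mod 11 = 3

Check digit: 8


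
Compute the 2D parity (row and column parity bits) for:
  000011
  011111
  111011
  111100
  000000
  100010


Row parities: 011000
Column parities: 111001

Row P: 011000, Col P: 111001, Corner: 0


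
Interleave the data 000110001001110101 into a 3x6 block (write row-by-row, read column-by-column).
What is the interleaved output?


Matrix:
  000110
  001001
  110101
Read columns: 001001010101100011

001001010101100011


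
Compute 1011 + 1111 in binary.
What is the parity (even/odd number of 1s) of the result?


1011 = 11
1111 = 15
Sum = 26 = 11010
1s count = 3

odd parity (3 ones in 11010)


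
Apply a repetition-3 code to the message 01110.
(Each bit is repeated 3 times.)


Each bit -> 3 copies

000111111111000


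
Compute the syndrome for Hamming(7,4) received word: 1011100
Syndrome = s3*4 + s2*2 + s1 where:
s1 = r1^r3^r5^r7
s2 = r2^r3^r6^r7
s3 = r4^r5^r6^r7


s1=1, s2=1, s3=0

Syndrome = 3 (error at position 3)


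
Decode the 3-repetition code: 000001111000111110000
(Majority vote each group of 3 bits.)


Groups: 000, 001, 111, 000, 111, 110, 000
Majority votes: 0010110

0010110


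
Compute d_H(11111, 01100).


XOR: 10011
Count of 1s: 3

3


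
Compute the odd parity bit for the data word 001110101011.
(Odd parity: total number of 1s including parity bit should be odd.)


Number of 1s in data: 7
Parity bit: 0

0


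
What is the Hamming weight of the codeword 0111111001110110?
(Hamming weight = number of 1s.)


Counting 1s in 0111111001110110

11


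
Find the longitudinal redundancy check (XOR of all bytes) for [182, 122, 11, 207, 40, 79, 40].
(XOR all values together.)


XOR chain: 182 ^ 122 ^ 11 ^ 207 ^ 40 ^ 79 ^ 40 = 71

71


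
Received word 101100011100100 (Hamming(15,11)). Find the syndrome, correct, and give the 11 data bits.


Syndrome = 0: no error detected

Data: 10001100100 (no errors)


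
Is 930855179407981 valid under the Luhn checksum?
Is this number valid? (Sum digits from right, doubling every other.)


Luhn sum = 73
73 mod 10 = 3

Invalid (Luhn sum mod 10 = 3)


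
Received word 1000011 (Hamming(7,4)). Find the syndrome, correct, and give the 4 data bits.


Syndrome = 0: no error detected

Data: 0011 (no errors)


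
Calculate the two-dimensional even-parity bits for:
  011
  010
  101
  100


Row parities: 0101
Column parities: 000

Row P: 0101, Col P: 000, Corner: 0


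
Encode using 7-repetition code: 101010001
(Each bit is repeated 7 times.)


Each bit -> 7 copies

111111100000001111111000000011111110000000000000000000001111111


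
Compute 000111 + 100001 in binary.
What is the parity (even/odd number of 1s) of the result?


000111 = 7
100001 = 33
Sum = 40 = 101000
1s count = 2

even parity (2 ones in 101000)


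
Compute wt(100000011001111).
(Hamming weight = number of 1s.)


Counting 1s in 100000011001111

7


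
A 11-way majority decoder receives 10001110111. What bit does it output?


Ones: 7 out of 11
Threshold: 6

1 (7/11 voted 1)


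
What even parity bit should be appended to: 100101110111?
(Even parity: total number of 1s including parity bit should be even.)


Number of 1s in data: 8
Parity bit: 0

0


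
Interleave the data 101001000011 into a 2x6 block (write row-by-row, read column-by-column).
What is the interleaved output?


Matrix:
  101001
  000011
Read columns: 100010000111

100010000111


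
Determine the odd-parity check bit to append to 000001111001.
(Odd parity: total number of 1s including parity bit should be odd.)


Number of 1s in data: 5
Parity bit: 0

0


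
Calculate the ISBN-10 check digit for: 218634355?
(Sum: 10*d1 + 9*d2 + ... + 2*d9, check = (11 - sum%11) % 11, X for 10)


Weighted sum: 210
210 mod 11 = 1

Check digit: X


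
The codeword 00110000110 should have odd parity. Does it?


Number of 1s: 4

No, parity error (4 ones)


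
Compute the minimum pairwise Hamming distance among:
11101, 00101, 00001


Comparing all pairs, minimum distance: 1
Can detect 0 errors, correct 0 errors

1


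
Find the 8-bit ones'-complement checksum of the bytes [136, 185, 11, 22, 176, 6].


Sum = 536 mod 256 = 24
Complement = 231

231


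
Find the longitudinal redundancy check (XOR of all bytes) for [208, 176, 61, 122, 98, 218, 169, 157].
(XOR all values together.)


XOR chain: 208 ^ 176 ^ 61 ^ 122 ^ 98 ^ 218 ^ 169 ^ 157 = 171

171


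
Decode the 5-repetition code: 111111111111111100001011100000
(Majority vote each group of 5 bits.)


Groups: 11111, 11111, 11111, 10000, 10111, 00000
Majority votes: 111010

111010


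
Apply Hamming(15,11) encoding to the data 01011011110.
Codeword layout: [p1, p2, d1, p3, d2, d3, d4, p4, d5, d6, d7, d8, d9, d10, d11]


Parity bits: p1=1, p2=1, p3=1, p4=1

110110111011110


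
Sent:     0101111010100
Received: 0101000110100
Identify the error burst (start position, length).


XOR: 0000111100000

Burst at position 4, length 4


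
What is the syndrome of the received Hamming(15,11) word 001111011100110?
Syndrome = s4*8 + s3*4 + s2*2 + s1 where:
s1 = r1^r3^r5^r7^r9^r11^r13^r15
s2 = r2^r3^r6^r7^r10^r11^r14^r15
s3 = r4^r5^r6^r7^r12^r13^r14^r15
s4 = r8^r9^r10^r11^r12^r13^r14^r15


s1=0, s2=0, s3=1, s4=1

Syndrome = 12 (error at position 12)


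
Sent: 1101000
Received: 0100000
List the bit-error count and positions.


XOR: 1001000

2 error(s) at position(s): 0, 3


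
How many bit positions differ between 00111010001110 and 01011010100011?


XOR: 01100000101101
Count of 1s: 6

6


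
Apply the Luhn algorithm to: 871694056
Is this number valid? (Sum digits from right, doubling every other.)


Luhn sum = 41
41 mod 10 = 1

Invalid (Luhn sum mod 10 = 1)


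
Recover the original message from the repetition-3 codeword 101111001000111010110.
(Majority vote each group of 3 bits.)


Groups: 101, 111, 001, 000, 111, 010, 110
Majority votes: 1100101

1100101


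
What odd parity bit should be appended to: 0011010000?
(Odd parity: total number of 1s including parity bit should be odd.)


Number of 1s in data: 3
Parity bit: 0

0


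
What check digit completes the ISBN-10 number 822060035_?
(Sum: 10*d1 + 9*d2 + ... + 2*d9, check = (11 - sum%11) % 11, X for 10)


Weighted sum: 169
169 mod 11 = 4

Check digit: 7


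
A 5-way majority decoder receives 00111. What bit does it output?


Ones: 3 out of 5
Threshold: 3

1 (3/5 voted 1)


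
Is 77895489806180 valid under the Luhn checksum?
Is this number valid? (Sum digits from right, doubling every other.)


Luhn sum = 67
67 mod 10 = 7

Invalid (Luhn sum mod 10 = 7)


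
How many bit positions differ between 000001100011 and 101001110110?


XOR: 101000010101
Count of 1s: 5

5


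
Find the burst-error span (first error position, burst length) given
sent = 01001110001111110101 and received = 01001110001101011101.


XOR: 00000000000010101000

Burst at position 12, length 5


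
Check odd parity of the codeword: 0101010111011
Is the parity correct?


Number of 1s: 8

No, parity error (8 ones)


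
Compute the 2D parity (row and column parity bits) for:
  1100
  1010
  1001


Row parities: 000
Column parities: 1111

Row P: 000, Col P: 1111, Corner: 0


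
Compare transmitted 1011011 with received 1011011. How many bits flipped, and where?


XOR: 0000000

0 errors (received matches sent)


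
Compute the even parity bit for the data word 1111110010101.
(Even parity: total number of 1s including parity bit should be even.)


Number of 1s in data: 9
Parity bit: 1

1


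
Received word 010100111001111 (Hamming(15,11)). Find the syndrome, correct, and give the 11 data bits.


Syndrome = 0: no error detected

Data: 00011001111 (no errors)


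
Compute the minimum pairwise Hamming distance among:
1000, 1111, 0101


Comparing all pairs, minimum distance: 2
Can detect 1 errors, correct 0 errors

2


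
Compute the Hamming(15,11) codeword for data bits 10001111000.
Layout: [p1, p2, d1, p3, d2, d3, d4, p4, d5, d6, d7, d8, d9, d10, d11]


Parity bits: p1=1, p2=1, p3=1, p4=0

111100001111000


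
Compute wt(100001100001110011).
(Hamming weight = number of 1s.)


Counting 1s in 100001100001110011

8


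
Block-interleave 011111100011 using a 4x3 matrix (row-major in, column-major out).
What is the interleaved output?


Matrix:
  011
  111
  100
  011
Read columns: 011011011101

011011011101
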